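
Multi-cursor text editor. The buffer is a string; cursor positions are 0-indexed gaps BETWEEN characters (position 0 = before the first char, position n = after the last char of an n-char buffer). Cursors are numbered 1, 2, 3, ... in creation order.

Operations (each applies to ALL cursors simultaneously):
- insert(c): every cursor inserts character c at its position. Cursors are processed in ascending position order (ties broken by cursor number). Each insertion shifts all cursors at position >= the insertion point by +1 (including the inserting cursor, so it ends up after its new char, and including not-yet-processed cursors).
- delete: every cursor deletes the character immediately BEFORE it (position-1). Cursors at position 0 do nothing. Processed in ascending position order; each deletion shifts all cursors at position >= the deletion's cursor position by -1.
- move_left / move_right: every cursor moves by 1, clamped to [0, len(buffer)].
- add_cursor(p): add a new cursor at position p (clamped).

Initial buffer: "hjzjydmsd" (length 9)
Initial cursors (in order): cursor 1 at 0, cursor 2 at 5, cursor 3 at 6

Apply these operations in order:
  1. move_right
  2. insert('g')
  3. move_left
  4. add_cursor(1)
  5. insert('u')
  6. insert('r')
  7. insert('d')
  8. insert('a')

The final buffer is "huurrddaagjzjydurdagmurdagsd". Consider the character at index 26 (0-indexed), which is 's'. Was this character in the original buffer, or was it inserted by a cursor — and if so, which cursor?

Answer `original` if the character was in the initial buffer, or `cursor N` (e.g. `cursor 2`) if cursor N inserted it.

Answer: original

Derivation:
After op 1 (move_right): buffer="hjzjydmsd" (len 9), cursors c1@1 c2@6 c3@7, authorship .........
After op 2 (insert('g')): buffer="hgjzjydgmgsd" (len 12), cursors c1@2 c2@8 c3@10, authorship .1.....2.3..
After op 3 (move_left): buffer="hgjzjydgmgsd" (len 12), cursors c1@1 c2@7 c3@9, authorship .1.....2.3..
After op 4 (add_cursor(1)): buffer="hgjzjydgmgsd" (len 12), cursors c1@1 c4@1 c2@7 c3@9, authorship .1.....2.3..
After op 5 (insert('u')): buffer="huugjzjydugmugsd" (len 16), cursors c1@3 c4@3 c2@10 c3@13, authorship .141.....22.33..
After op 6 (insert('r')): buffer="huurrgjzjydurgmurgsd" (len 20), cursors c1@5 c4@5 c2@13 c3@17, authorship .14141.....222.333..
After op 7 (insert('d')): buffer="huurrddgjzjydurdgmurdgsd" (len 24), cursors c1@7 c4@7 c2@16 c3@21, authorship .1414141.....2222.3333..
After op 8 (insert('a')): buffer="huurrddaagjzjydurdagmurdagsd" (len 28), cursors c1@9 c4@9 c2@19 c3@25, authorship .141414141.....22222.33333..
Authorship (.=original, N=cursor N): . 1 4 1 4 1 4 1 4 1 . . . . . 2 2 2 2 2 . 3 3 3 3 3 . .
Index 26: author = original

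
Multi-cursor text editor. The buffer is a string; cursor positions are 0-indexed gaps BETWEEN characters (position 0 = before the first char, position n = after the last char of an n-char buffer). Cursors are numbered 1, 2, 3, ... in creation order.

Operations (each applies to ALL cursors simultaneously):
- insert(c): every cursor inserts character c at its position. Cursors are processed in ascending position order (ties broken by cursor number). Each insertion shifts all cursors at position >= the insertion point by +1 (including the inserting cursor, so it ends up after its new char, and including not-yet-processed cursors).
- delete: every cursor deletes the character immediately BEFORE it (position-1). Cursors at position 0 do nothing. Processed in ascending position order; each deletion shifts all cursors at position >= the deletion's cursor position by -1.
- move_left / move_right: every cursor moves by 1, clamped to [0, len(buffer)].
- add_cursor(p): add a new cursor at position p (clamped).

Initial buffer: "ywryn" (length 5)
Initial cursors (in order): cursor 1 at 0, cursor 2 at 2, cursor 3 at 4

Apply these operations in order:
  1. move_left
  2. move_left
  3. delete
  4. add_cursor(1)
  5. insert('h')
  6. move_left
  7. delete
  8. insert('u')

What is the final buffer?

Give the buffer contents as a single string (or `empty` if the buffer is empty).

Answer: uuhuuhryn

Derivation:
After op 1 (move_left): buffer="ywryn" (len 5), cursors c1@0 c2@1 c3@3, authorship .....
After op 2 (move_left): buffer="ywryn" (len 5), cursors c1@0 c2@0 c3@2, authorship .....
After op 3 (delete): buffer="yryn" (len 4), cursors c1@0 c2@0 c3@1, authorship ....
After op 4 (add_cursor(1)): buffer="yryn" (len 4), cursors c1@0 c2@0 c3@1 c4@1, authorship ....
After op 5 (insert('h')): buffer="hhyhhryn" (len 8), cursors c1@2 c2@2 c3@5 c4@5, authorship 12.34...
After op 6 (move_left): buffer="hhyhhryn" (len 8), cursors c1@1 c2@1 c3@4 c4@4, authorship 12.34...
After op 7 (delete): buffer="hhryn" (len 5), cursors c1@0 c2@0 c3@1 c4@1, authorship 24...
After op 8 (insert('u')): buffer="uuhuuhryn" (len 9), cursors c1@2 c2@2 c3@5 c4@5, authorship 122344...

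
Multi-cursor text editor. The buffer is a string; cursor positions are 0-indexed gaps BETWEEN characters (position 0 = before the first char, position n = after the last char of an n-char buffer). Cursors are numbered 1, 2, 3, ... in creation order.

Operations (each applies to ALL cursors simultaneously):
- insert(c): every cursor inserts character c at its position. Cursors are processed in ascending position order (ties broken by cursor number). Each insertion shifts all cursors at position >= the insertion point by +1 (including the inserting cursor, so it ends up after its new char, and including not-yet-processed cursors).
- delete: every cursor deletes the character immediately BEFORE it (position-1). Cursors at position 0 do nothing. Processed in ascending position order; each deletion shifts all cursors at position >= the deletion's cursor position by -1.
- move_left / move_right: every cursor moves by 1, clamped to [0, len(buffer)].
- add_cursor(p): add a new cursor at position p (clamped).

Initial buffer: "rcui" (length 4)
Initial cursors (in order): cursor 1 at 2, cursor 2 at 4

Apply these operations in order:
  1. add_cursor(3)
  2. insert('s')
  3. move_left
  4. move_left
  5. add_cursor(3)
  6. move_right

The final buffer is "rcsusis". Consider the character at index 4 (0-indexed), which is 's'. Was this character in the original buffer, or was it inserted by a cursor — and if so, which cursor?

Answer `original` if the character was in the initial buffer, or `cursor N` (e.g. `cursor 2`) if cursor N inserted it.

After op 1 (add_cursor(3)): buffer="rcui" (len 4), cursors c1@2 c3@3 c2@4, authorship ....
After op 2 (insert('s')): buffer="rcsusis" (len 7), cursors c1@3 c3@5 c2@7, authorship ..1.3.2
After op 3 (move_left): buffer="rcsusis" (len 7), cursors c1@2 c3@4 c2@6, authorship ..1.3.2
After op 4 (move_left): buffer="rcsusis" (len 7), cursors c1@1 c3@3 c2@5, authorship ..1.3.2
After op 5 (add_cursor(3)): buffer="rcsusis" (len 7), cursors c1@1 c3@3 c4@3 c2@5, authorship ..1.3.2
After op 6 (move_right): buffer="rcsusis" (len 7), cursors c1@2 c3@4 c4@4 c2@6, authorship ..1.3.2
Authorship (.=original, N=cursor N): . . 1 . 3 . 2
Index 4: author = 3

Answer: cursor 3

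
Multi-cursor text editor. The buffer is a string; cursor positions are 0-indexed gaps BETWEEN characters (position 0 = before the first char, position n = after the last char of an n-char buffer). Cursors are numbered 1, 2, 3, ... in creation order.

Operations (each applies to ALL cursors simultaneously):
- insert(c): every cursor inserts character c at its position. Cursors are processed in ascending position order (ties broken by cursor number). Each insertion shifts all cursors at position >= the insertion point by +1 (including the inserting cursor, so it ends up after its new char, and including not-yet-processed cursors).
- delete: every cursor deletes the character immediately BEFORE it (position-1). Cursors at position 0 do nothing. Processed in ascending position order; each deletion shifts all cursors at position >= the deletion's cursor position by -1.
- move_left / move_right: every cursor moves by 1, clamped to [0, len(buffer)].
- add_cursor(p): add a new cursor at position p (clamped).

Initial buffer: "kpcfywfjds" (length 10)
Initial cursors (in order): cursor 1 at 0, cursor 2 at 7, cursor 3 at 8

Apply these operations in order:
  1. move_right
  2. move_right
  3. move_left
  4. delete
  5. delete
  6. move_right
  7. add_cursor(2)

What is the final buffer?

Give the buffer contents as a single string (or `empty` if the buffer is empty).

Answer: pcfys

Derivation:
After op 1 (move_right): buffer="kpcfywfjds" (len 10), cursors c1@1 c2@8 c3@9, authorship ..........
After op 2 (move_right): buffer="kpcfywfjds" (len 10), cursors c1@2 c2@9 c3@10, authorship ..........
After op 3 (move_left): buffer="kpcfywfjds" (len 10), cursors c1@1 c2@8 c3@9, authorship ..........
After op 4 (delete): buffer="pcfywfs" (len 7), cursors c1@0 c2@6 c3@6, authorship .......
After op 5 (delete): buffer="pcfys" (len 5), cursors c1@0 c2@4 c3@4, authorship .....
After op 6 (move_right): buffer="pcfys" (len 5), cursors c1@1 c2@5 c3@5, authorship .....
After op 7 (add_cursor(2)): buffer="pcfys" (len 5), cursors c1@1 c4@2 c2@5 c3@5, authorship .....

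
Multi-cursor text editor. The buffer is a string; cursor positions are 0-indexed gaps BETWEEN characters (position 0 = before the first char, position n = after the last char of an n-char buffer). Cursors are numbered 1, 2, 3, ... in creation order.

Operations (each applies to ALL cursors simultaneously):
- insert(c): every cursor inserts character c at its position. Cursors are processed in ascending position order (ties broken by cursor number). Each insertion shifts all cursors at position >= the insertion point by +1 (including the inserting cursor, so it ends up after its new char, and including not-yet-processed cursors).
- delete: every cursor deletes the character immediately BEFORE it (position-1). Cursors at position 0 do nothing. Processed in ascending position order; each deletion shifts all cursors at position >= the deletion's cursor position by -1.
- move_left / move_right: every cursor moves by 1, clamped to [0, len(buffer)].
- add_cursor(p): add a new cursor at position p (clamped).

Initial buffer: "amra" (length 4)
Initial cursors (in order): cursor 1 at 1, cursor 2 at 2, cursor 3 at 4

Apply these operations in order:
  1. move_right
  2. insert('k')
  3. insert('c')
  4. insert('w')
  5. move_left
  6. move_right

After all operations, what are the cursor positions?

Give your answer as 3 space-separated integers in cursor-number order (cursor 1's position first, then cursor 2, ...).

After op 1 (move_right): buffer="amra" (len 4), cursors c1@2 c2@3 c3@4, authorship ....
After op 2 (insert('k')): buffer="amkrkak" (len 7), cursors c1@3 c2@5 c3@7, authorship ..1.2.3
After op 3 (insert('c')): buffer="amkcrkcakc" (len 10), cursors c1@4 c2@7 c3@10, authorship ..11.22.33
After op 4 (insert('w')): buffer="amkcwrkcwakcw" (len 13), cursors c1@5 c2@9 c3@13, authorship ..111.222.333
After op 5 (move_left): buffer="amkcwrkcwakcw" (len 13), cursors c1@4 c2@8 c3@12, authorship ..111.222.333
After op 6 (move_right): buffer="amkcwrkcwakcw" (len 13), cursors c1@5 c2@9 c3@13, authorship ..111.222.333

Answer: 5 9 13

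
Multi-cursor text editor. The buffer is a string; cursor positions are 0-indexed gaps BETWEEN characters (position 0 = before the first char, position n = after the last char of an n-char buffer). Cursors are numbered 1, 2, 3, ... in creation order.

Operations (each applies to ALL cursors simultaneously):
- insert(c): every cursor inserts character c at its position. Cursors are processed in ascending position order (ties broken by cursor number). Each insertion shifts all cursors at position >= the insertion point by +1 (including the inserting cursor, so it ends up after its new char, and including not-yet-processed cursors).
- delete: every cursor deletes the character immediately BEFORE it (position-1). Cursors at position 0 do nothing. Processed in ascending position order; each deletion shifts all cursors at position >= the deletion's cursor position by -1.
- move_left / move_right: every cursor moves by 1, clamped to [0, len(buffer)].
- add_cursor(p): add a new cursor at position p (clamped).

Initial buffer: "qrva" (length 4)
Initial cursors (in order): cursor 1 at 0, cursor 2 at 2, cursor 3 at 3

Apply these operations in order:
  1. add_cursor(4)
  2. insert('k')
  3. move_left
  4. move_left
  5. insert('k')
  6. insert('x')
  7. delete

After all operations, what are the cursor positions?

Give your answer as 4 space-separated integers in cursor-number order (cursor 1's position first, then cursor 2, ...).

Answer: 1 4 7 10

Derivation:
After op 1 (add_cursor(4)): buffer="qrva" (len 4), cursors c1@0 c2@2 c3@3 c4@4, authorship ....
After op 2 (insert('k')): buffer="kqrkvkak" (len 8), cursors c1@1 c2@4 c3@6 c4@8, authorship 1..2.3.4
After op 3 (move_left): buffer="kqrkvkak" (len 8), cursors c1@0 c2@3 c3@5 c4@7, authorship 1..2.3.4
After op 4 (move_left): buffer="kqrkvkak" (len 8), cursors c1@0 c2@2 c3@4 c4@6, authorship 1..2.3.4
After op 5 (insert('k')): buffer="kkqkrkkvkkak" (len 12), cursors c1@1 c2@4 c3@7 c4@10, authorship 11.2.23.34.4
After op 6 (insert('x')): buffer="kxkqkxrkkxvkkxak" (len 16), cursors c1@2 c2@6 c3@10 c4@14, authorship 111.22.233.344.4
After op 7 (delete): buffer="kkqkrkkvkkak" (len 12), cursors c1@1 c2@4 c3@7 c4@10, authorship 11.2.23.34.4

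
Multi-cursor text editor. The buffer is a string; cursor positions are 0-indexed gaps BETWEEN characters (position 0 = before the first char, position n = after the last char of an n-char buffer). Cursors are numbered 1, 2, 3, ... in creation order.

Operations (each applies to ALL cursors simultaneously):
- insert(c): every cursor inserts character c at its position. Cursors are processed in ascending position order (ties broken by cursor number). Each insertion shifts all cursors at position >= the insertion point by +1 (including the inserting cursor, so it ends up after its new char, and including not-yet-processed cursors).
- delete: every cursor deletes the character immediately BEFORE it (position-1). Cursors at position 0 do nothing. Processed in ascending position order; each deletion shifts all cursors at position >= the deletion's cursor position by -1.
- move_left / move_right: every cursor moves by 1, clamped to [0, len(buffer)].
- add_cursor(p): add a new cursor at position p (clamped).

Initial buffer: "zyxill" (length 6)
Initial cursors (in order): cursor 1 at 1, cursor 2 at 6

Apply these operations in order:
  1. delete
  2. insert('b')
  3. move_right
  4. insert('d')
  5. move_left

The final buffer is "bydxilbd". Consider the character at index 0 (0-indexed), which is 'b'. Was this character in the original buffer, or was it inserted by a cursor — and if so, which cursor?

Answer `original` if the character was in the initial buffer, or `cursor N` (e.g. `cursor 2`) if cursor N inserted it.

Answer: cursor 1

Derivation:
After op 1 (delete): buffer="yxil" (len 4), cursors c1@0 c2@4, authorship ....
After op 2 (insert('b')): buffer="byxilb" (len 6), cursors c1@1 c2@6, authorship 1....2
After op 3 (move_right): buffer="byxilb" (len 6), cursors c1@2 c2@6, authorship 1....2
After op 4 (insert('d')): buffer="bydxilbd" (len 8), cursors c1@3 c2@8, authorship 1.1...22
After op 5 (move_left): buffer="bydxilbd" (len 8), cursors c1@2 c2@7, authorship 1.1...22
Authorship (.=original, N=cursor N): 1 . 1 . . . 2 2
Index 0: author = 1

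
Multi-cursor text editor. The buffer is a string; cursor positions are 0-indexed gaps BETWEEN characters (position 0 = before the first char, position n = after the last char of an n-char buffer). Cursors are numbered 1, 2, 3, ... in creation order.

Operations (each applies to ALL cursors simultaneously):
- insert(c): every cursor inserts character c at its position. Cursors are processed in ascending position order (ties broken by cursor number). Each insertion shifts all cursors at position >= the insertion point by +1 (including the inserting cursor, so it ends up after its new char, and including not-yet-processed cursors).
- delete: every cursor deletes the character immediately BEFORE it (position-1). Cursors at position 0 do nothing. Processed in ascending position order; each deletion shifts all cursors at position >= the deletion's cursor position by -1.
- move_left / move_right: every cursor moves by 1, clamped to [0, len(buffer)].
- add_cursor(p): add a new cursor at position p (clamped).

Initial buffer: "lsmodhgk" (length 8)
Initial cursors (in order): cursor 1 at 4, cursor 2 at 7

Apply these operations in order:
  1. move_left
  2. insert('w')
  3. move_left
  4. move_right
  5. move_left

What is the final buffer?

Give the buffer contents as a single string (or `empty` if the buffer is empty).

After op 1 (move_left): buffer="lsmodhgk" (len 8), cursors c1@3 c2@6, authorship ........
After op 2 (insert('w')): buffer="lsmwodhwgk" (len 10), cursors c1@4 c2@8, authorship ...1...2..
After op 3 (move_left): buffer="lsmwodhwgk" (len 10), cursors c1@3 c2@7, authorship ...1...2..
After op 4 (move_right): buffer="lsmwodhwgk" (len 10), cursors c1@4 c2@8, authorship ...1...2..
After op 5 (move_left): buffer="lsmwodhwgk" (len 10), cursors c1@3 c2@7, authorship ...1...2..

Answer: lsmwodhwgk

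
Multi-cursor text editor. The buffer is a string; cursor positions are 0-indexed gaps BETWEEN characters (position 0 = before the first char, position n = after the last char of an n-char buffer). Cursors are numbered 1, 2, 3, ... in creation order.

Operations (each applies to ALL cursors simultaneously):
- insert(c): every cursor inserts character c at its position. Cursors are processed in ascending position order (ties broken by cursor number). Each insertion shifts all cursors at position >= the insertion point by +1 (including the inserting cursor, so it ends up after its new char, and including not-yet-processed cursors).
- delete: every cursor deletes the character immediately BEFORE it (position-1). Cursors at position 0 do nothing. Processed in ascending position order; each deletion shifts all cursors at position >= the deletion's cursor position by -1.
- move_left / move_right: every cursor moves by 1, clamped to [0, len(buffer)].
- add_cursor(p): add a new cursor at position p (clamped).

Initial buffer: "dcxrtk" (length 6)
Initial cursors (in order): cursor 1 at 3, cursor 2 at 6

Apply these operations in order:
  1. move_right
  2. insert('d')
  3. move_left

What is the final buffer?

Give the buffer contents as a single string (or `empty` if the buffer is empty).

After op 1 (move_right): buffer="dcxrtk" (len 6), cursors c1@4 c2@6, authorship ......
After op 2 (insert('d')): buffer="dcxrdtkd" (len 8), cursors c1@5 c2@8, authorship ....1..2
After op 3 (move_left): buffer="dcxrdtkd" (len 8), cursors c1@4 c2@7, authorship ....1..2

Answer: dcxrdtkd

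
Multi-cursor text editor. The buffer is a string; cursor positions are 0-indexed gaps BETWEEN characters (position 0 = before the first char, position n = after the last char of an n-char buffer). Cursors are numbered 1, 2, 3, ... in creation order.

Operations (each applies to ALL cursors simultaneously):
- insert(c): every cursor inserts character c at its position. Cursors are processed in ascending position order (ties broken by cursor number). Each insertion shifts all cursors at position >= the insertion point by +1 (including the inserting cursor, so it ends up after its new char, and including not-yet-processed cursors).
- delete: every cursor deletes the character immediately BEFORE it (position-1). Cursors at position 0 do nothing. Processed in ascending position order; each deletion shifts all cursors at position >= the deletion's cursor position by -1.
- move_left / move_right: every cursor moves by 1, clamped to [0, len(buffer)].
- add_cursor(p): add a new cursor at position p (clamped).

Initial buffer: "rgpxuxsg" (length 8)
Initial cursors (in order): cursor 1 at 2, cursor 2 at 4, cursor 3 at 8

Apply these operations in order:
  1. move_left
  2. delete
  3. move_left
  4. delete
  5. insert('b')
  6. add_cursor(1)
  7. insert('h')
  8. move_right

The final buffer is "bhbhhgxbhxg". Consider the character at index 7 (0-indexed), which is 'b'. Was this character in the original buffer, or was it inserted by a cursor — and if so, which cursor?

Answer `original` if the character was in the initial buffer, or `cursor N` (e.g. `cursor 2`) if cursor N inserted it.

After op 1 (move_left): buffer="rgpxuxsg" (len 8), cursors c1@1 c2@3 c3@7, authorship ........
After op 2 (delete): buffer="gxuxg" (len 5), cursors c1@0 c2@1 c3@4, authorship .....
After op 3 (move_left): buffer="gxuxg" (len 5), cursors c1@0 c2@0 c3@3, authorship .....
After op 4 (delete): buffer="gxxg" (len 4), cursors c1@0 c2@0 c3@2, authorship ....
After op 5 (insert('b')): buffer="bbgxbxg" (len 7), cursors c1@2 c2@2 c3@5, authorship 12..3..
After op 6 (add_cursor(1)): buffer="bbgxbxg" (len 7), cursors c4@1 c1@2 c2@2 c3@5, authorship 12..3..
After op 7 (insert('h')): buffer="bhbhhgxbhxg" (len 11), cursors c4@2 c1@5 c2@5 c3@9, authorship 14212..33..
After op 8 (move_right): buffer="bhbhhgxbhxg" (len 11), cursors c4@3 c1@6 c2@6 c3@10, authorship 14212..33..
Authorship (.=original, N=cursor N): 1 4 2 1 2 . . 3 3 . .
Index 7: author = 3

Answer: cursor 3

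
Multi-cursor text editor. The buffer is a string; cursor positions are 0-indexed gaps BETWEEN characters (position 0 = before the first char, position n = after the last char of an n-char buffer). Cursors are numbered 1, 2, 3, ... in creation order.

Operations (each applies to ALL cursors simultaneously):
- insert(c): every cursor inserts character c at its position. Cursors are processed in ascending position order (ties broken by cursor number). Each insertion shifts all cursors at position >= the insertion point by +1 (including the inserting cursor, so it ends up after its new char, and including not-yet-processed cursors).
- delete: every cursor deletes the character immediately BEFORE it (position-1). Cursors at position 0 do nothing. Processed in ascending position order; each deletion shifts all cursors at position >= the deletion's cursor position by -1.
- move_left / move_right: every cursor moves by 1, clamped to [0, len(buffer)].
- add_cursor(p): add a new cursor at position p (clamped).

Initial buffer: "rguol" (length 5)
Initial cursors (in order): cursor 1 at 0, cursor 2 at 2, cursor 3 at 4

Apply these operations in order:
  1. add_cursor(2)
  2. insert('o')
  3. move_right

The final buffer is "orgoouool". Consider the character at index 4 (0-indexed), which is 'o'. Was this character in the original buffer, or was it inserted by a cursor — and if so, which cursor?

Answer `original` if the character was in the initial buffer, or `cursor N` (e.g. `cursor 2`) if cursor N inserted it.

Answer: cursor 4

Derivation:
After op 1 (add_cursor(2)): buffer="rguol" (len 5), cursors c1@0 c2@2 c4@2 c3@4, authorship .....
After op 2 (insert('o')): buffer="orgoouool" (len 9), cursors c1@1 c2@5 c4@5 c3@8, authorship 1..24..3.
After op 3 (move_right): buffer="orgoouool" (len 9), cursors c1@2 c2@6 c4@6 c3@9, authorship 1..24..3.
Authorship (.=original, N=cursor N): 1 . . 2 4 . . 3 .
Index 4: author = 4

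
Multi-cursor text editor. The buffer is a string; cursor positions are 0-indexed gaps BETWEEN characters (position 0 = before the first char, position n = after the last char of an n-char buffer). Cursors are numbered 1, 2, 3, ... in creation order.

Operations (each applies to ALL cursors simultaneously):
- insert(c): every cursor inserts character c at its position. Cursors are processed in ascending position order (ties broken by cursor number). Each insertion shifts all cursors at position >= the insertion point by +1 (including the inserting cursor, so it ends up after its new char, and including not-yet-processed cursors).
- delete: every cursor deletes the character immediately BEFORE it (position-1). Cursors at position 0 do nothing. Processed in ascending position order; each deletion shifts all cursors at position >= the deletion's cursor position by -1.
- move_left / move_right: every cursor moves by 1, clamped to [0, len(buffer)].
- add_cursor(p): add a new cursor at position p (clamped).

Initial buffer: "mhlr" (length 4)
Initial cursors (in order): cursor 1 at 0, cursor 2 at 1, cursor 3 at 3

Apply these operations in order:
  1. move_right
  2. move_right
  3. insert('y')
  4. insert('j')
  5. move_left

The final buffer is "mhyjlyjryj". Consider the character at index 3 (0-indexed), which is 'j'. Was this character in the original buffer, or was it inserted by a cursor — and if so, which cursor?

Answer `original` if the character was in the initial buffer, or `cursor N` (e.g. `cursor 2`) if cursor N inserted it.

Answer: cursor 1

Derivation:
After op 1 (move_right): buffer="mhlr" (len 4), cursors c1@1 c2@2 c3@4, authorship ....
After op 2 (move_right): buffer="mhlr" (len 4), cursors c1@2 c2@3 c3@4, authorship ....
After op 3 (insert('y')): buffer="mhylyry" (len 7), cursors c1@3 c2@5 c3@7, authorship ..1.2.3
After op 4 (insert('j')): buffer="mhyjlyjryj" (len 10), cursors c1@4 c2@7 c3@10, authorship ..11.22.33
After op 5 (move_left): buffer="mhyjlyjryj" (len 10), cursors c1@3 c2@6 c3@9, authorship ..11.22.33
Authorship (.=original, N=cursor N): . . 1 1 . 2 2 . 3 3
Index 3: author = 1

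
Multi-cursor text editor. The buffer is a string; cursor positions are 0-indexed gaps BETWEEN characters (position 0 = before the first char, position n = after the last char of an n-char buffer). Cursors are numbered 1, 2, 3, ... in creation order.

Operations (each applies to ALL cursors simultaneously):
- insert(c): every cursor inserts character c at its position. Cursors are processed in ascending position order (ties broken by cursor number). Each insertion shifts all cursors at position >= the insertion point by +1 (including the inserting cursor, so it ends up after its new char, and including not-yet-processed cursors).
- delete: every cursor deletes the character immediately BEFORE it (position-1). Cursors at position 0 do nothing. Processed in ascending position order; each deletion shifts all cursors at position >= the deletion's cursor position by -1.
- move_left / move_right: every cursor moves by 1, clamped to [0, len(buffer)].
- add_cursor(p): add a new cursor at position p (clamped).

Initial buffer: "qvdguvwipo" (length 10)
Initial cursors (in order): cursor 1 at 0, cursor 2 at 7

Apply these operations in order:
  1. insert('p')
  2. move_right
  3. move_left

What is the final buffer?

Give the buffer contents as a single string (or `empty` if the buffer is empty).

Answer: pqvdguvwpipo

Derivation:
After op 1 (insert('p')): buffer="pqvdguvwpipo" (len 12), cursors c1@1 c2@9, authorship 1.......2...
After op 2 (move_right): buffer="pqvdguvwpipo" (len 12), cursors c1@2 c2@10, authorship 1.......2...
After op 3 (move_left): buffer="pqvdguvwpipo" (len 12), cursors c1@1 c2@9, authorship 1.......2...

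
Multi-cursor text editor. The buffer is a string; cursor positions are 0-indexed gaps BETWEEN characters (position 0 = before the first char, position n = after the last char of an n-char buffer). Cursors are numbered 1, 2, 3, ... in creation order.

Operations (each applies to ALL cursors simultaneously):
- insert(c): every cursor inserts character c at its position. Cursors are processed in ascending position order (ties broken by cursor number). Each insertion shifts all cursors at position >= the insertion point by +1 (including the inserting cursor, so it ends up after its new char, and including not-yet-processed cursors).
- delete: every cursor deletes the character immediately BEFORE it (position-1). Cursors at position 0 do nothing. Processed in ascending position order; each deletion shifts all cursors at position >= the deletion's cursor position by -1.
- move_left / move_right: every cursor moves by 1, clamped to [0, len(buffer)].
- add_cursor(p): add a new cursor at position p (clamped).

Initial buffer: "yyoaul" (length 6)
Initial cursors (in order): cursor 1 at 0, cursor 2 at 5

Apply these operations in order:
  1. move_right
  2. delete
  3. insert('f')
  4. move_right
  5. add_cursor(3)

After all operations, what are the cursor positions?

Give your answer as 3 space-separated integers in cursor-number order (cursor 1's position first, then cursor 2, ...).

Answer: 2 6 3

Derivation:
After op 1 (move_right): buffer="yyoaul" (len 6), cursors c1@1 c2@6, authorship ......
After op 2 (delete): buffer="yoau" (len 4), cursors c1@0 c2@4, authorship ....
After op 3 (insert('f')): buffer="fyoauf" (len 6), cursors c1@1 c2@6, authorship 1....2
After op 4 (move_right): buffer="fyoauf" (len 6), cursors c1@2 c2@6, authorship 1....2
After op 5 (add_cursor(3)): buffer="fyoauf" (len 6), cursors c1@2 c3@3 c2@6, authorship 1....2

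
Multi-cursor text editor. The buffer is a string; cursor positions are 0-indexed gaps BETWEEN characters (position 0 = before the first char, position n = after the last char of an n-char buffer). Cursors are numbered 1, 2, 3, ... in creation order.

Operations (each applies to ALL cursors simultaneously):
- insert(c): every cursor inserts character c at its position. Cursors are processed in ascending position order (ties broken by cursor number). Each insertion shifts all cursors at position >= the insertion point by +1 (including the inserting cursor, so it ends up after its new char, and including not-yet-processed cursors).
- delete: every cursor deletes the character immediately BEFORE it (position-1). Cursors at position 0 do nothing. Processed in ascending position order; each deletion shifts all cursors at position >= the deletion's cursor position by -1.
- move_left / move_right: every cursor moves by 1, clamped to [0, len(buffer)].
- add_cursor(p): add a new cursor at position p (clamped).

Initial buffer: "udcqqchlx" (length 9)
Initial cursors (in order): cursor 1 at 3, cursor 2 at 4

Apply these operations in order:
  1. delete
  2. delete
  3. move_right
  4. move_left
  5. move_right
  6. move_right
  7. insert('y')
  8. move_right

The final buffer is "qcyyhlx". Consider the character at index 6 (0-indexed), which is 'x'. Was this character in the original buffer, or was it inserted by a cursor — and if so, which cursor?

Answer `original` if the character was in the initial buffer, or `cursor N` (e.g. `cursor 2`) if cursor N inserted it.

Answer: original

Derivation:
After op 1 (delete): buffer="udqchlx" (len 7), cursors c1@2 c2@2, authorship .......
After op 2 (delete): buffer="qchlx" (len 5), cursors c1@0 c2@0, authorship .....
After op 3 (move_right): buffer="qchlx" (len 5), cursors c1@1 c2@1, authorship .....
After op 4 (move_left): buffer="qchlx" (len 5), cursors c1@0 c2@0, authorship .....
After op 5 (move_right): buffer="qchlx" (len 5), cursors c1@1 c2@1, authorship .....
After op 6 (move_right): buffer="qchlx" (len 5), cursors c1@2 c2@2, authorship .....
After op 7 (insert('y')): buffer="qcyyhlx" (len 7), cursors c1@4 c2@4, authorship ..12...
After op 8 (move_right): buffer="qcyyhlx" (len 7), cursors c1@5 c2@5, authorship ..12...
Authorship (.=original, N=cursor N): . . 1 2 . . .
Index 6: author = original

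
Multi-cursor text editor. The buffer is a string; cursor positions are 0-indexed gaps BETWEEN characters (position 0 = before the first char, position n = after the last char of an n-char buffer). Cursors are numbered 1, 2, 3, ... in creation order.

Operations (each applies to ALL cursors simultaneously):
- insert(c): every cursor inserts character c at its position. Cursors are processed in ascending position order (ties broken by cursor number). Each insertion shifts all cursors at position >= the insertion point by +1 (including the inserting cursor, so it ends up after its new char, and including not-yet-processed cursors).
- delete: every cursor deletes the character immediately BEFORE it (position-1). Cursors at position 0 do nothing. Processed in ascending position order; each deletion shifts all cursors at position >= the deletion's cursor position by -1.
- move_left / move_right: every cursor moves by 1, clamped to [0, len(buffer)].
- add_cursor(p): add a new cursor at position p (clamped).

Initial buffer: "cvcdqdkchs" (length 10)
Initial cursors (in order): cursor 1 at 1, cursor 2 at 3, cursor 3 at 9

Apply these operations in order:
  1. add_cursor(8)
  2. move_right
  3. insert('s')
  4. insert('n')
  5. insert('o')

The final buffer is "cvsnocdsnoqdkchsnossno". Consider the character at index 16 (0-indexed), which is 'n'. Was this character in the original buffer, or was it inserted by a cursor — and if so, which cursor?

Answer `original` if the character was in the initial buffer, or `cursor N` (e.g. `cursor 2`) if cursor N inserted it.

Answer: cursor 4

Derivation:
After op 1 (add_cursor(8)): buffer="cvcdqdkchs" (len 10), cursors c1@1 c2@3 c4@8 c3@9, authorship ..........
After op 2 (move_right): buffer="cvcdqdkchs" (len 10), cursors c1@2 c2@4 c4@9 c3@10, authorship ..........
After op 3 (insert('s')): buffer="cvscdsqdkchsss" (len 14), cursors c1@3 c2@6 c4@12 c3@14, authorship ..1..2.....4.3
After op 4 (insert('n')): buffer="cvsncdsnqdkchsnssn" (len 18), cursors c1@4 c2@8 c4@15 c3@18, authorship ..11..22.....44.33
After op 5 (insert('o')): buffer="cvsnocdsnoqdkchsnossno" (len 22), cursors c1@5 c2@10 c4@18 c3@22, authorship ..111..222.....444.333
Authorship (.=original, N=cursor N): . . 1 1 1 . . 2 2 2 . . . . . 4 4 4 . 3 3 3
Index 16: author = 4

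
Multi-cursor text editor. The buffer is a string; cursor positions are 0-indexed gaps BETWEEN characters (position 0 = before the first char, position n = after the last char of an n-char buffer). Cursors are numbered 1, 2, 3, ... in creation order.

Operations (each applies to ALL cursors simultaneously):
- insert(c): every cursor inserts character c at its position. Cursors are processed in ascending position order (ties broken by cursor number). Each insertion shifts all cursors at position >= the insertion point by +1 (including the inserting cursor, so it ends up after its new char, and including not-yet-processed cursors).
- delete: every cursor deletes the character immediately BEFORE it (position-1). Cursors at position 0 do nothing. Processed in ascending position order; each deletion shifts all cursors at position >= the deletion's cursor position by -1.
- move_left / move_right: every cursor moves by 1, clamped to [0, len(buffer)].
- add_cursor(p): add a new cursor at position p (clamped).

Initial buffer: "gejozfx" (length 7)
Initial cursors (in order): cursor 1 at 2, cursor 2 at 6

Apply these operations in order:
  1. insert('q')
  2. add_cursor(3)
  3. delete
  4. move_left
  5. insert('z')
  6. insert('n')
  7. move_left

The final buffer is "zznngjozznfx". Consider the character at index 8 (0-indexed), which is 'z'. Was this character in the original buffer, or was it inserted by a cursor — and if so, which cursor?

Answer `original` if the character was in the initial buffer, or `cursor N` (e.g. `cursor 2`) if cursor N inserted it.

After op 1 (insert('q')): buffer="geqjozfqx" (len 9), cursors c1@3 c2@8, authorship ..1....2.
After op 2 (add_cursor(3)): buffer="geqjozfqx" (len 9), cursors c1@3 c3@3 c2@8, authorship ..1....2.
After op 3 (delete): buffer="gjozfx" (len 6), cursors c1@1 c3@1 c2@5, authorship ......
After op 4 (move_left): buffer="gjozfx" (len 6), cursors c1@0 c3@0 c2@4, authorship ......
After op 5 (insert('z')): buffer="zzgjozzfx" (len 9), cursors c1@2 c3@2 c2@7, authorship 13....2..
After op 6 (insert('n')): buffer="zznngjozznfx" (len 12), cursors c1@4 c3@4 c2@10, authorship 1313....22..
After op 7 (move_left): buffer="zznngjozznfx" (len 12), cursors c1@3 c3@3 c2@9, authorship 1313....22..
Authorship (.=original, N=cursor N): 1 3 1 3 . . . . 2 2 . .
Index 8: author = 2

Answer: cursor 2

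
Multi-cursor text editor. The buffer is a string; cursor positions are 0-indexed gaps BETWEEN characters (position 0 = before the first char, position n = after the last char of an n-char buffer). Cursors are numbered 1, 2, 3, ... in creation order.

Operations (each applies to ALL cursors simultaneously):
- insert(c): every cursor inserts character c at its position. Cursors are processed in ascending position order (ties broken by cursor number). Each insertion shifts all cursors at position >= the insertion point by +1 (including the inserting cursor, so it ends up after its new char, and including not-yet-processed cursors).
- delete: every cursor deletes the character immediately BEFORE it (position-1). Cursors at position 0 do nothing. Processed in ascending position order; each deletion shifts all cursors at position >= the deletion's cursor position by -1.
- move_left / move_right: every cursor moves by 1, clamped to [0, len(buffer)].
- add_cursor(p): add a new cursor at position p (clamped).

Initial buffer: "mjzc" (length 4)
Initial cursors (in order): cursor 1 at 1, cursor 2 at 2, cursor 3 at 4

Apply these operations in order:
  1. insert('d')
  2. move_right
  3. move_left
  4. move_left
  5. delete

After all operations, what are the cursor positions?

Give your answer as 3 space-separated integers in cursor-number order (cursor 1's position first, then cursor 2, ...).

After op 1 (insert('d')): buffer="mdjdzcd" (len 7), cursors c1@2 c2@4 c3@7, authorship .1.2..3
After op 2 (move_right): buffer="mdjdzcd" (len 7), cursors c1@3 c2@5 c3@7, authorship .1.2..3
After op 3 (move_left): buffer="mdjdzcd" (len 7), cursors c1@2 c2@4 c3@6, authorship .1.2..3
After op 4 (move_left): buffer="mdjdzcd" (len 7), cursors c1@1 c2@3 c3@5, authorship .1.2..3
After op 5 (delete): buffer="ddcd" (len 4), cursors c1@0 c2@1 c3@2, authorship 12.3

Answer: 0 1 2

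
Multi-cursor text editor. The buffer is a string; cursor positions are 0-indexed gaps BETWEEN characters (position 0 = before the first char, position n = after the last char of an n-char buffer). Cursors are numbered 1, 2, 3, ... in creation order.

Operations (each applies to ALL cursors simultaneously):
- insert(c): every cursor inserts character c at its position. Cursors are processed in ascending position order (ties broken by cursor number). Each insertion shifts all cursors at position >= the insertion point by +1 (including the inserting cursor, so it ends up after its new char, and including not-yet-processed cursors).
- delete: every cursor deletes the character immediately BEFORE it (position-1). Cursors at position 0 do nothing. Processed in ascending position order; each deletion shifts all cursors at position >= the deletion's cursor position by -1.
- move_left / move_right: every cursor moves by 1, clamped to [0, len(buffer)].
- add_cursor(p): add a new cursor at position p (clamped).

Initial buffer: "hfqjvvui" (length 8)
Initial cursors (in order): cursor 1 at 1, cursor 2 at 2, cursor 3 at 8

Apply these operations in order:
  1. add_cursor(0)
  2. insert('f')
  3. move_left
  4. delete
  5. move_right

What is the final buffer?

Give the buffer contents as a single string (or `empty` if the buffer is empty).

After op 1 (add_cursor(0)): buffer="hfqjvvui" (len 8), cursors c4@0 c1@1 c2@2 c3@8, authorship ........
After op 2 (insert('f')): buffer="fhfffqjvvuif" (len 12), cursors c4@1 c1@3 c2@5 c3@12, authorship 4.1.2......3
After op 3 (move_left): buffer="fhfffqjvvuif" (len 12), cursors c4@0 c1@2 c2@4 c3@11, authorship 4.1.2......3
After op 4 (delete): buffer="fffqjvvuf" (len 9), cursors c4@0 c1@1 c2@2 c3@8, authorship 412.....3
After op 5 (move_right): buffer="fffqjvvuf" (len 9), cursors c4@1 c1@2 c2@3 c3@9, authorship 412.....3

Answer: fffqjvvuf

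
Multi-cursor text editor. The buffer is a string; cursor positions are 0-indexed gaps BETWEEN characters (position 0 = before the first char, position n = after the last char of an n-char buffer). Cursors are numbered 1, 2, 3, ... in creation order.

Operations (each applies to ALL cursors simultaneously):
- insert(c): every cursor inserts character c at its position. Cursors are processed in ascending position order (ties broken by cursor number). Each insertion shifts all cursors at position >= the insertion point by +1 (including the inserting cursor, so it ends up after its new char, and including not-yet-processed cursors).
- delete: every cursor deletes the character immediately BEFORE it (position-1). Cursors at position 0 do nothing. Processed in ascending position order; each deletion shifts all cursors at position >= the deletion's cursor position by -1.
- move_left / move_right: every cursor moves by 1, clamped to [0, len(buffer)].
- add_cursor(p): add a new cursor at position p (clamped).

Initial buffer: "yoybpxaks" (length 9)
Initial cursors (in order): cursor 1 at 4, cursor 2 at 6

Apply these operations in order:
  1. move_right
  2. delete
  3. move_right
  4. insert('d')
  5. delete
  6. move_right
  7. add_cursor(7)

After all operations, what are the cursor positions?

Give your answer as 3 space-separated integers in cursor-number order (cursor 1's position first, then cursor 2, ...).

Answer: 6 7 7

Derivation:
After op 1 (move_right): buffer="yoybpxaks" (len 9), cursors c1@5 c2@7, authorship .........
After op 2 (delete): buffer="yoybxks" (len 7), cursors c1@4 c2@5, authorship .......
After op 3 (move_right): buffer="yoybxks" (len 7), cursors c1@5 c2@6, authorship .......
After op 4 (insert('d')): buffer="yoybxdkds" (len 9), cursors c1@6 c2@8, authorship .....1.2.
After op 5 (delete): buffer="yoybxks" (len 7), cursors c1@5 c2@6, authorship .......
After op 6 (move_right): buffer="yoybxks" (len 7), cursors c1@6 c2@7, authorship .......
After op 7 (add_cursor(7)): buffer="yoybxks" (len 7), cursors c1@6 c2@7 c3@7, authorship .......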